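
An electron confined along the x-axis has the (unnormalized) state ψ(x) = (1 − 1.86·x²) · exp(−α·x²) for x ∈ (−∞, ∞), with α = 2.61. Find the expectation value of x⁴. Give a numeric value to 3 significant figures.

⟨x⁴⟩ = ∫ x⁴·|ψ|² dx / ∫|ψ|² dx (integrals over the domain).
Expand each integrand as polynomial × e^(−2αx²) and use ∫x^(2j)·e^(−2αx²) dx = (2j−1)!!/(4α)^j · √(π/(2α)), odd powers → 0; here √(π/(2α)) = 0.77578.
State is unnormalized: ∫|ψ|² dx = 0.57323, and ∫ψ*·x⁴·ψ dx = 0.0070323, so ⟨x⁴⟩ = 0.0070323 / 0.57323.
⟨x⁴⟩ = 0.012268.

0.0123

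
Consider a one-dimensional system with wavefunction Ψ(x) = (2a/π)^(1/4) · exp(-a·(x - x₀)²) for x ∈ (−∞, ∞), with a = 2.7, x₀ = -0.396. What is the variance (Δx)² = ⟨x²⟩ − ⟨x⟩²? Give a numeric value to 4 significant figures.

0.09259

Compute ⟨x⟩ and ⟨x²⟩ separately, then (Δx)² = ⟨x²⟩ − ⟨x⟩².
Gaussian moments (u = x − x₀): ∫u^(2j)·e^(−2au²) du = (2j−1)!!/(4a)^j · √(π/(2a)), odd powers integrate to 0; here √(π/(2a)) = 0.76274.
⟨x⟩ = -0.39600 and ⟨x²⟩ = 0.24941.
(Δx)² = 0.24941 − (-0.39600)² = 0.092593.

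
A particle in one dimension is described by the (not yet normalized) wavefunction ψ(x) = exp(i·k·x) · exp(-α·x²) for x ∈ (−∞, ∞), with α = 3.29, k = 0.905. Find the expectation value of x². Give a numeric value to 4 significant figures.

⟨x²⟩ = ∫ x²·|ψ|² dx / ∫|ψ|² dx (integrals over the domain).
Gaussian moments: ∫x^(2j)·e^(−2αx²) dx = (2j−1)!!/(4α)^j · √(π/(2α)), odd powers integrate to 0; here √(π/(2α)) = 0.69097.
State is unnormalized: ∫|ψ|² dx = 0.69097, and ∫ψ*·x²·ψ dx = 0.052506, so ⟨x²⟩ = 0.052506 / 0.69097.
⟨x²⟩ = 0.075988.

0.07599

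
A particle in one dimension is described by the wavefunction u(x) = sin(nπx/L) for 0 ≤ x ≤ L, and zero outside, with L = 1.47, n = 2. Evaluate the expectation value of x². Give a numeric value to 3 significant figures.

0.693

⟨x²⟩ = ∫ x²·|u|² dx / ∫|u|² dx (integrals over the domain).
With sin²θ = (1 − cos2θ)/2 on 0 ≤ x ≤ L: ∫sin²(nπx/L) dx = L/2, ∫x·sin²(nπx/L) dx = L²/4, ∫x²·sin²(nπx/L) dx = L³·(1/6 − 1/(4n²π²)); higher powers xᵏ the same way, integrating xᵏ·cos(2nπx/L) by parts.
State is unnormalized: ∫|u|² dx = 0.73500, and ∫u*·x²·u dx = 0.50930, so ⟨x²⟩ = 0.50930 / 0.73500.
⟨x²⟩ = 0.69293.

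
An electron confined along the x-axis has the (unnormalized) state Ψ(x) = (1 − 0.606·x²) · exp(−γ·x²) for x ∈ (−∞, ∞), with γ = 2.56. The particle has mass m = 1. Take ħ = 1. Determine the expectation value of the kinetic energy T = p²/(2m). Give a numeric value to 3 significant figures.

1.64

T = −(ħ²/2m) d²/dx², so ⟨T⟩ = −(ħ²/2m) ∫ Ψ*·Ψ'' dx / ∫|Ψ|² dx; with m = 1.
Expand each integrand as polynomial × e^(−2γx²) and use ∫x^(2j)·e^(−2γx²) dx = (2j−1)!!/(4γ)^j · √(π/(2γ)), odd powers → 0; here √(π/(2γ)) = 0.78332. Differentiate with the product rule, d/dx e^(−γx²) = −2γx·e^(−γx²).
State is unnormalized: ∫|Ψ|² dx = 0.69884, and ∫Ψ*·(−ħ²/2m · Ψ'') dx = 1.1459, so ⟨T⟩ = 1.1459 / 0.69884.
⟨T⟩ = 1.6397.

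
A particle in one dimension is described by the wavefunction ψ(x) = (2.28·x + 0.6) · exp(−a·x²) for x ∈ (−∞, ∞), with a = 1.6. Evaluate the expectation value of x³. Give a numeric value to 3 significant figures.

0.171

⟨x³⟩ = ∫ x³·|ψ|² dx / ∫|ψ|² dx (integrals over the domain).
Expand each integrand as polynomial × e^(−2ax²) and use ∫x^(2j)·e^(−2ax²) dx = (2j−1)!!/(4a)^j · √(π/(2a)), odd powers → 0; here √(π/(2a)) = 0.99083.
State is unnormalized: ∫|ψ|² dx = 1.1615, and ∫ψ*·x³·ψ dx = 0.19855, so ⟨x³⟩ = 0.19855 / 1.1615.
⟨x³⟩ = 0.17095.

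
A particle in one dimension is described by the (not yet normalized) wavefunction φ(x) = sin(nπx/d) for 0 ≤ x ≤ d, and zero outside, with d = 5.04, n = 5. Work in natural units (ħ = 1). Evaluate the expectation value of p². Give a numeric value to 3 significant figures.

p² φ = −ħ² d²φ/dx²; ⟨p²⟩ = −ħ² ∫ φ*·φ'' dx / ∫|φ|² dx.
d/dx sin(nπx/d) = (nπ/d)·cos(nπx/d) and d²/dx² sin(nπx/d) = −(nπ/d)²·sin(nπx/d); on 0 ≤ x ≤ d, ∫sin²(nπx/d) dx = d/2 and ∫sin(nπx/d)·cos(nπx/d) dx = 0.
State is unnormalized: ∫|φ|² dx = 2.5200, and ∫φ*·(−ħ² φ'') dx = 24.478, so ⟨p²⟩ = 24.478 / 2.5200.
⟨p²⟩ = 9.7136.

9.71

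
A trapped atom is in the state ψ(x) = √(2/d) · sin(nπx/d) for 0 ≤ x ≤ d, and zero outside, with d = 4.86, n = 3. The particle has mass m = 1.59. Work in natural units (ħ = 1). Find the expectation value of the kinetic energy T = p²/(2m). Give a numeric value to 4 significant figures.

T = −(ħ²/2m) d²/dx², so ⟨T⟩ = −(ħ²/2m) ∫ ψ*·ψ'' dx; with m = 1.59.
d/dx sin(nπx/d) = (nπ/d)·cos(nπx/d) and d²/dx² sin(nπx/d) = −(nπ/d)²·sin(nπx/d); on 0 ≤ x ≤ d, ∫sin²(nπx/d) dx = d/2 and ∫sin(nπx/d)·cos(nπx/d) dx = 0.
⟨T⟩ = 1.1826.

1.183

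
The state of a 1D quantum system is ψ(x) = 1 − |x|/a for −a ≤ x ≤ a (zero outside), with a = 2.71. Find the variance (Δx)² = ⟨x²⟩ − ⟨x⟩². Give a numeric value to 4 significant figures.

Compute ⟨x⟩ and ⟨x²⟩ separately, then (Δx)² = ⟨x²⟩ − ⟨x⟩².
ψ is even, so ∫ over [−a, a] = 2∫₀ᵃ with ψ = 1 − x/a there: ∫₀ᵃ (1 − x/a)² dx = a/3, ∫₀ᵃ x²(1 − x/a)² dx = a³/30, ∫₀ᵃ x⁴(1 − x/a)² dx = a⁵/105.
Normalization: ∫|ψ|² dx = 1.8067.
⟨x⟩ = 0.0000 and ⟨x²⟩ = 0.73441.
(Δx)² = 0.73441 − (0.0000)² = 0.73441.

0.7344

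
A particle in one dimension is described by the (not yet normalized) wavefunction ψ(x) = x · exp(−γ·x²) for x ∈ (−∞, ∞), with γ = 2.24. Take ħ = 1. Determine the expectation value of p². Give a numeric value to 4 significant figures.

p² ψ = −ħ² d²ψ/dx²; ⟨p²⟩ = −ħ² ∫ ψ*·ψ'' dx / ∫|ψ|² dx.
Expand each integrand as polynomial × e^(−2γx²) and use ∫x^(2j)·e^(−2γx²) dx = (2j−1)!!/(4γ)^j · √(π/(2γ)), odd powers → 0; here √(π/(2γ)) = 0.83741. Differentiate with the product rule, d/dx e^(−γx²) = −2γx·e^(−γx²).
State is unnormalized: ∫|ψ|² dx = 0.093460, and ∫ψ*·(−ħ² ψ'') dx = 0.62805, so ⟨p²⟩ = 0.62805 / 0.093460.
⟨p²⟩ = 6.7200.

6.720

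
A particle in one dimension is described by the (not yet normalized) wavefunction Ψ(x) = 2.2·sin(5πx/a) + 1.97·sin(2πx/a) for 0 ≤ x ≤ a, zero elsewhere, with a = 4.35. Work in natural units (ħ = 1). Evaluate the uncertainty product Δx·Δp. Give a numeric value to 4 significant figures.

Δx = √(⟨x²⟩−⟨x⟩²), Δp = √(⟨p²⟩−⟨p⟩²).
On 0 ≤ x ≤ a (j ≠ l): ∫sin²(jπx/a) dx = a/2, ∫sin(jπx/a)·sin(lπx/a) dx = 0; diagonal moments ∫x·sin²(jπx/a) dx = a²/4, ∫x²·sin²(jπx/a) dx = a³·(1/6 − 1/(4j²π²)); cross terms ∫x·sin(jπx/a)·sin(lπx/a) dx = 0 for j + l even and −4jla²/(π²(j² − l²)²) for j + l odd, ∫x²·sin(jπx/a)·sin(lπx/a) dx = (−1)^(j+l)·4jla³/(π²(j² − l²)²); higher powers the same way via product-to-sum and parts. d²/dx² sin(jπx/a) = −(jπ/a)²·sin(jπx/a); on 0 ≤ x ≤ a, ∫sin²(jπx/a) dx = a/2 and ∫sin(jπx/a)·sin(lπx/a) dx = 0 for j ≠ l, so only diagonal terms survive in ∫|Ψ|² and ∫Ψ·Ψ″; ∫Ψ·Ψ′ dx = [Ψ²/2] between the walls = 0.
Normalization: ∫|Ψ|² dx = 18.968.
⟨x⟩ = 2.0955, ⟨x²⟩ = 5.8339 ⇒ Δx = 1.2011.
⟨p⟩ = 0.0000, ⟨p²⟩ = 8.1652 ⇒ Δp = 2.8575.
Δx·Δp = 3.4321.

3.432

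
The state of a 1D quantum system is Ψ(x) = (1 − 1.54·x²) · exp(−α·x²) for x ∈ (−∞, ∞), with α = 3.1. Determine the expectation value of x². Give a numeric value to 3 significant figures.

0.0491

⟨x²⟩ = ∫ x²·|Ψ|² dx / ∫|Ψ|² dx (integrals over the domain).
Expand each integrand as polynomial × e^(−2αx²) and use ∫x^(2j)·e^(−2αx²) dx = (2j−1)!!/(4α)^j · √(π/(2α)), odd powers → 0; here √(π/(2α)) = 0.71183.
State is unnormalized: ∫|Ψ|² dx = 0.56796, and ∫Ψ*·x²·Ψ dx = 0.027911, so ⟨x²⟩ = 0.027911 / 0.56796.
⟨x²⟩ = 0.049142.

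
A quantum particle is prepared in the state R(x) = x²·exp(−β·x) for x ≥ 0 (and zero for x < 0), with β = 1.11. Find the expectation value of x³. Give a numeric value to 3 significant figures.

19.2

⟨x³⟩ = ∫ x³·|R|² dx / ∫|R|² dx (integrals over the domain).
Every integrand reduces to terms xʲ·e^(−2βx) on [0, ∞); use ∫₀^∞ xʲ·e^(−2βx) dx = j!/(2β)^(j+1).
State is unnormalized: ∫|R|² dx = 0.44509, and ∫R*·x³·R dx = 8.5429, so ⟨x³⟩ = 8.5429 / 0.44509.
⟨x³⟩ = 19.194.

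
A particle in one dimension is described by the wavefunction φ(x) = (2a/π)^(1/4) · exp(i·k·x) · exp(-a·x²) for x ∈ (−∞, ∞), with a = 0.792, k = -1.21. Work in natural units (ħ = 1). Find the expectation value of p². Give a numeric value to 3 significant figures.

2.26

p² φ = −ħ² d²φ/dx²; ⟨p²⟩ = −ħ² ∫ φ*·φ'' dx.
Gaussian moments: ∫x^(2j)·e^(−2ax²) dx = (2j−1)!!/(4a)^j · √(π/(2a)), odd powers integrate to 0; here √(π/(2a)) = 1.4083. Derivatives: φ′ = (ik − 2ax)·φ, φ″ = ((ik − 2ax)² − 2a)·φ; the odd-in-x pieces drop out.
⟨p²⟩ = 2.2561.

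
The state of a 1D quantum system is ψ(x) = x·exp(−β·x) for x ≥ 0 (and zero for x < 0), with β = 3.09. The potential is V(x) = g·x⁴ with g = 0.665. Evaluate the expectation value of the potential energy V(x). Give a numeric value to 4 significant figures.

⟨V⟩ = ∫ V(x)·|ψ|² dx / ∫|ψ|² dx.
Every integrand reduces to terms xʲ·e^(−2βx) on [0, ∞); use ∫₀^∞ xʲ·e^(−2βx) dx = j!/(2β)^(j+1).
State is unnormalized: ∫|ψ|² dx = 0.0084735, and ∫ψ*·V(x)·ψ dx = 0.0013907, so ⟨V⟩ = 0.0013907 / 0.0084735.
⟨V⟩ = 0.16412.

0.1641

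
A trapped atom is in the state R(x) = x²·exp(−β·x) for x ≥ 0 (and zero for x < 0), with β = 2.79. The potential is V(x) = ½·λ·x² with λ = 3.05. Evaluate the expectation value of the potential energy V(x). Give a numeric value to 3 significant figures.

⟨V⟩ = ∫ V(x)·|R|² dx / ∫|R|² dx.
Every integrand reduces to terms xʲ·e^(−2βx) on [0, ∞); use ∫₀^∞ xʲ·e^(−2βx) dx = j!/(2β)^(j+1).
State is unnormalized: ∫|R|² dx = 0.0044365, and ∫R*·V(x)·R dx = 0.0065187, so ⟨V⟩ = 0.0065187 / 0.0044365.
⟨V⟩ = 1.4693.

1.47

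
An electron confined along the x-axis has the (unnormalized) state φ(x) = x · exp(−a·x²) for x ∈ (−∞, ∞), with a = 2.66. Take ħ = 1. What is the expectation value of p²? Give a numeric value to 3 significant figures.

p² φ = −ħ² d²φ/dx²; ⟨p²⟩ = −ħ² ∫ φ*·φ'' dx / ∫|φ|² dx.
Expand each integrand as polynomial × e^(−2ax²) and use ∫x^(2j)·e^(−2ax²) dx = (2j−1)!!/(4a)^j · √(π/(2a)), odd powers → 0; here √(π/(2a)) = 0.76846. Differentiate with the product rule, d/dx e^(−ax²) = −2ax·e^(−ax²).
State is unnormalized: ∫|φ|² dx = 0.072223, and ∫φ*·(−ħ² φ'') dx = 0.57634, so ⟨p²⟩ = 0.57634 / 0.072223.
⟨p²⟩ = 7.9800.

7.98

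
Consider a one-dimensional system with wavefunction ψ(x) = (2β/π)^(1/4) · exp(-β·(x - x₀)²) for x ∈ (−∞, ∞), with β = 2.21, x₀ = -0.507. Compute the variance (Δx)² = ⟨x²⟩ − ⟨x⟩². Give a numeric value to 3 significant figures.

Compute ⟨x⟩ and ⟨x²⟩ separately, then (Δx)² = ⟨x²⟩ − ⟨x⟩².
Gaussian moments (u = x − x₀): ∫u^(2j)·e^(−2βu²) du = (2j−1)!!/(4β)^j · √(π/(2β)), odd powers integrate to 0; here √(π/(2β)) = 0.84307.
⟨x⟩ = -0.50700 and ⟨x²⟩ = 0.37017.
(Δx)² = 0.37017 − (-0.50700)² = 0.11312.

0.113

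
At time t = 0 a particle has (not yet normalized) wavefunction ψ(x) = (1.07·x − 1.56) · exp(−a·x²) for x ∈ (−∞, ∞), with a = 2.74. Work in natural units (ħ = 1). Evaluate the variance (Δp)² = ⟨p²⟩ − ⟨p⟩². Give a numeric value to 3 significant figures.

2.97

Compute ⟨p⟩ and ⟨p²⟩ separately; (Δp)² = ⟨p²⟩ − ⟨p⟩².
Expand each integrand as polynomial × e^(−2ax²) and use ∫x^(2j)·e^(−2ax²) dx = (2j−1)!!/(4a)^j · √(π/(2a)), odd powers → 0; here √(π/(2a)) = 0.75715. Differentiate with the product rule, d/dx e^(−ax²) = −2ax·e^(−ax²).
Normalization: ∫|ψ|² dx = 1.9217.
⟨p⟩ = 0.0000 and ⟨p²⟩ = 2.9655.
(Δp)² = 2.9655 − (0.0000)² = 2.9655.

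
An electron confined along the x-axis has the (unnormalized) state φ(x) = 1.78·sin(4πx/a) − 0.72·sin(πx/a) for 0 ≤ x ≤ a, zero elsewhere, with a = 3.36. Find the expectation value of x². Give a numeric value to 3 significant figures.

⟨x²⟩ = ∫ x²·|φ|² dx / ∫|φ|² dx (integrals over the domain).
On 0 ≤ x ≤ a (j ≠ l): ∫sin²(jπx/a) dx = a/2, ∫sin(jπx/a)·sin(lπx/a) dx = 0; diagonal moments ∫x·sin²(jπx/a) dx = a²/4, ∫x²·sin²(jπx/a) dx = a³·(1/6 − 1/(4j²π²)); cross terms ∫x·sin(jπx/a)·sin(lπx/a) dx = 0 for j + l even and −4jla²/(π²(j² − l²)²) for j + l odd, ∫x²·sin(jπx/a)·sin(lπx/a) dx = (−1)^(j+l)·4jla³/(π²(j² − l²)²); higher powers the same way via product-to-sum and parts.
State is unnormalized: ∫|φ|² dx = 6.1938, and ∫φ*·x²·φ dx = 23.321, so ⟨x²⟩ = 23.321 / 6.1938.
⟨x²⟩ = 3.7652.

3.77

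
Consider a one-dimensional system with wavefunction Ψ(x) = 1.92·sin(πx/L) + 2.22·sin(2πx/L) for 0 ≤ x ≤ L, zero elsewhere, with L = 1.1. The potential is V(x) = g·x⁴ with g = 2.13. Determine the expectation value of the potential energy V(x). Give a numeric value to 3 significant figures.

0.105

⟨V⟩ = ∫ V(x)·|Ψ|² dx / ∫|Ψ|² dx.
On 0 ≤ x ≤ L (j ≠ l): ∫sin²(jπx/L) dx = L/2, ∫sin(jπx/L)·sin(lπx/L) dx = 0; diagonal moments ∫x·sin²(jπx/L) dx = L²/4, ∫x²·sin²(jπx/L) dx = L³·(1/6 − 1/(4j²π²)); cross terms ∫x·sin(jπx/L)·sin(lπx/L) dx = 0 for j + l even and −4jlL²/(π²(j² − l²)²) for j + l odd, ∫x²·sin(jπx/L)·sin(lπx/L) dx = (−1)^(j+l)·4jlL³/(π²(j² − l²)²); higher powers the same way via product-to-sum and parts.
State is unnormalized: ∫|Ψ|² dx = 4.7381, and ∫Ψ*·V(x)·Ψ dx = 0.49651, so ⟨V⟩ = 0.49651 / 4.7381.
⟨V⟩ = 0.10479.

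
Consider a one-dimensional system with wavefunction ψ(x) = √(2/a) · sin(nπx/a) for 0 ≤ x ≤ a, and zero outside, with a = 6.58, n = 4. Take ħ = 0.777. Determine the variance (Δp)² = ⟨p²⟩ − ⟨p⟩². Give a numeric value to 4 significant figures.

Compute ⟨p⟩ and ⟨p²⟩ separately; (Δp)² = ⟨p²⟩ − ⟨p⟩².
d/dx sin(nπx/a) = (nπ/a)·cos(nπx/a) and d²/dx² sin(nπx/a) = −(nπ/a)²·sin(nπx/a); on 0 ≤ x ≤ a, ∫sin²(nπx/a) dx = a/2 and ∫sin(nπx/a)·cos(nπx/a) dx = 0.
⟨p⟩ = 0.0000 and ⟨p²⟩ = 2.2020.
(Δp)² = 2.2020 − (0.0000)² = 2.2020.

2.202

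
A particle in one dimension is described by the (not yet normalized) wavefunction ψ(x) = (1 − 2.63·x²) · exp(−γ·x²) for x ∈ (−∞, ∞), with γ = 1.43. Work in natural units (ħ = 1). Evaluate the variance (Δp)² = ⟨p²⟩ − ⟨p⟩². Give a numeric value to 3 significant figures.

Compute ⟨p⟩ and ⟨p²⟩ separately; (Δp)² = ⟨p²⟩ − ⟨p⟩².
Expand each integrand as polynomial × e^(−2γx²) and use ∫x^(2j)·e^(−2γx²) dx = (2j−1)!!/(4γ)^j · √(π/(2γ)), odd powers → 0; here √(π/(2γ)) = 1.0481. Differentiate with the product rule, d/dx e^(−γx²) = −2γx·e^(−γx²).
Normalization: ∫|ψ|² dx = 0.74900.
⟨p⟩ = 0.0000 and ⟨p²⟩ = 6.8023.
(Δp)² = 6.8023 − (0.0000)² = 6.8023.

6.80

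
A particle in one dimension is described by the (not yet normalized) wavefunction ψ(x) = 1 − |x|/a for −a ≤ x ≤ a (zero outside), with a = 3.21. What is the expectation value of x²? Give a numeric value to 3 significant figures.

1.03

⟨x²⟩ = ∫ x²·|ψ|² dx / ∫|ψ|² dx (integrals over the domain).
ψ is even, so ∫ over [−a, a] = 2∫₀ᵃ with ψ = 1 − x/a there: ∫₀ᵃ (1 − x/a)² dx = a/3, ∫₀ᵃ x²(1 − x/a)² dx = a³/30, ∫₀ᵃ x⁴(1 − x/a)² dx = a⁵/105.
State is unnormalized: ∫|ψ|² dx = 2.1400, and ∫ψ*·x²·ψ dx = 2.2051, so ⟨x²⟩ = 2.2051 / 2.1400.
⟨x²⟩ = 1.0304.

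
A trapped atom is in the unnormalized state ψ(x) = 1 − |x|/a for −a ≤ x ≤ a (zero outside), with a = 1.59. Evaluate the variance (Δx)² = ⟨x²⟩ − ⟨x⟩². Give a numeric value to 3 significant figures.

0.253

Compute ⟨x⟩ and ⟨x²⟩ separately, then (Δx)² = ⟨x²⟩ − ⟨x⟩².
ψ is even, so ∫ over [−a, a] = 2∫₀ᵃ with ψ = 1 − x/a there: ∫₀ᵃ (1 − x/a)² dx = a/3, ∫₀ᵃ x²(1 − x/a)² dx = a³/30, ∫₀ᵃ x⁴(1 − x/a)² dx = a⁵/105.
Normalization: ∫|ψ|² dx = 1.0600.
⟨x⟩ = 0.0000 and ⟨x²⟩ = 0.25281.
(Δx)² = 0.25281 − (0.0000)² = 0.25281.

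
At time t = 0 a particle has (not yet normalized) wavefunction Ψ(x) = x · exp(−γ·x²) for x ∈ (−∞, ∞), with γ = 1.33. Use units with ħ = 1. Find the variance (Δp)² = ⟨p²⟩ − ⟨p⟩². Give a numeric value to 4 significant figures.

Compute ⟨p⟩ and ⟨p²⟩ separately; (Δp)² = ⟨p²⟩ − ⟨p⟩².
Expand each integrand as polynomial × e^(−2γx²) and use ∫x^(2j)·e^(−2γx²) dx = (2j−1)!!/(4γ)^j · √(π/(2γ)), odd powers → 0; here √(π/(2γ)) = 1.0868. Differentiate with the product rule, d/dx e^(−γx²) = −2γx·e^(−γx²).
Normalization: ∫|Ψ|² dx = 0.20428.
⟨p⟩ = 0.0000 and ⟨p²⟩ = 3.9900.
(Δp)² = 3.9900 − (0.0000)² = 3.9900.

3.990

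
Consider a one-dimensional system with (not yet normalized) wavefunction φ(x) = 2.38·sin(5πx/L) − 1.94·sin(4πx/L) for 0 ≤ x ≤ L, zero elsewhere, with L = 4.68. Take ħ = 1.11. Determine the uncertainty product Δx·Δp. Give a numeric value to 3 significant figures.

Δx = √(⟨x²⟩−⟨x⟩²), Δp = √(⟨p²⟩−⟨p⟩²).
On 0 ≤ x ≤ L (j ≠ l): ∫sin²(jπx/L) dx = L/2, ∫sin(jπx/L)·sin(lπx/L) dx = 0; diagonal moments ∫x·sin²(jπx/L) dx = L²/4, ∫x²·sin²(jπx/L) dx = L³·(1/6 − 1/(4j²π²)); cross terms ∫x·sin(jπx/L)·sin(lπx/L) dx = 0 for j + l even and −4jlL²/(π²(j² − l²)²) for j + l odd, ∫x²·sin(jπx/L)·sin(lπx/L) dx = (−1)^(j+l)·4jlL³/(π²(j² − l²)²); higher powers the same way via product-to-sum and parts. d²/dx² sin(jπx/L) = −(jπ/L)²·sin(jπx/L); on 0 ≤ x ≤ L, ∫sin²(jπx/L) dx = L/2 and ∫sin(jπx/L)·sin(lπx/L) dx = 0 for j ≠ l, so only diagonal terms survive in ∫|φ|² and ∫φ·φ″; ∫φ·φ′ dx = [φ²/2] between the walls = 0.
Normalization: ∫|φ|² dx = 22.062.
⟨x⟩ = 3.2574, ⟨x²⟩ = 11.540 ⇒ Δx = 0.96394.
⟨p⟩ = 0.0000, ⟨p²⟩ = 11.885 ⇒ Δp = 3.4475.
Δx·Δp = 3.3232.

3.32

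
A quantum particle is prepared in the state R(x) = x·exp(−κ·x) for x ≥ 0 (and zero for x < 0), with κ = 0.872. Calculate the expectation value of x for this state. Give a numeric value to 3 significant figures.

1.72

⟨x⟩ = ∫ x·|R|² dx / ∫|R|² dx (integrals over the domain).
Every integrand reduces to terms xʲ·e^(−2κx) on [0, ∞); use ∫₀^∞ xʲ·e^(−2κx) dx = j!/(2κ)^(j+1).
State is unnormalized: ∫|R|² dx = 0.37704, and ∫R*·x·R dx = 0.64858, so ⟨x⟩ = 0.64858 / 0.37704.
⟨x⟩ = 1.7202.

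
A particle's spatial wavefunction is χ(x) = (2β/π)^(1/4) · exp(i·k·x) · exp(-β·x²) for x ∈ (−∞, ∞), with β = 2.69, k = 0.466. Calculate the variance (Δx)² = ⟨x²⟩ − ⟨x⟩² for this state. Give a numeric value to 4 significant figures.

Compute ⟨x⟩ and ⟨x²⟩ separately, then (Δx)² = ⟨x²⟩ − ⟨x⟩².
Gaussian moments: ∫x^(2j)·e^(−2βx²) dx = (2j−1)!!/(4β)^j · √(π/(2β)), odd powers integrate to 0; here √(π/(2β)) = 0.76416.
⟨x⟩ = 0.0000 and ⟨x²⟩ = 0.092937.
(Δx)² = 0.092937 − (0.0000)² = 0.092937.

0.09294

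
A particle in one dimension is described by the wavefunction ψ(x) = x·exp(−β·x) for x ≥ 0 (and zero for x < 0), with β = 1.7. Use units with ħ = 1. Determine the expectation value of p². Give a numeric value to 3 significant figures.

p² ψ = −ħ² d²ψ/dx²; ⟨p²⟩ = −ħ² ∫ ψ*·ψ'' dx / ∫|ψ|² dx.
Differentiate x·exp(−β·x) with the product rule; every integrand then reduces to terms xʲ·e^(−2βx) on [0, ∞), with ∫₀^∞ xʲ·e^(−2βx) dx = j!/(2β)^(j+1).
State is unnormalized: ∫|ψ|² dx = 0.050885, and ∫ψ*·(−ħ² ψ'') dx = 0.14706, so ⟨p²⟩ = 0.14706 / 0.050885.
⟨p²⟩ = 2.8900.

2.89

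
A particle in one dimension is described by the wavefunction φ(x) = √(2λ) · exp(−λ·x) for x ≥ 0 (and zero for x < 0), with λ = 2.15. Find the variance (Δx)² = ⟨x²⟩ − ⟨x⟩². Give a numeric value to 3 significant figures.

0.0541

Compute ⟨x⟩ and ⟨x²⟩ separately, then (Δx)² = ⟨x²⟩ − ⟨x⟩².
Every integrand reduces to terms xʲ·e^(−2λx) on [0, ∞); use ∫₀^∞ xʲ·e^(−2λx) dx = j!/(2λ)^(j+1).
⟨x⟩ = 0.23256 and ⟨x²⟩ = 0.10817.
(Δx)² = 0.10817 − (0.23256)² = 0.054083.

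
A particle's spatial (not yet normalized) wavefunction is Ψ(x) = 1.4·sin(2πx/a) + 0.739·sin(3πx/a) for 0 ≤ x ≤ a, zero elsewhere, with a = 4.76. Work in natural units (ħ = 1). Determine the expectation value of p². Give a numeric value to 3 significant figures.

p² Ψ = −ħ² d²Ψ/dx²; ⟨p²⟩ = −ħ² ∫ Ψ*·Ψ'' dx / ∫|Ψ|² dx.
d²/dx² sin(jπx/a) = −(jπ/a)²·sin(jπx/a); on 0 ≤ x ≤ a, ∫sin²(jπx/a) dx = a/2 and ∫sin(jπx/a)·sin(lπx/a) dx = 0 for j ≠ l, so only diagonal terms survive in ∫|Ψ|² and ∫Ψ·Ψ″; ∫Ψ·Ψ′ dx = [Ψ²/2] between the walls = 0.
State is unnormalized: ∫|Ψ|² dx = 5.9646, and ∫Ψ*·(−ħ² Ψ'') dx = 13.223, so ⟨p²⟩ = 13.223 / 5.9646.
⟨p²⟩ = 2.2170.

2.22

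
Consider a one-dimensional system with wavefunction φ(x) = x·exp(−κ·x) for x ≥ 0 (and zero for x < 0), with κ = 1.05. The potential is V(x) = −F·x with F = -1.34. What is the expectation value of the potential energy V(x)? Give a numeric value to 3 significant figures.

1.91

⟨V⟩ = ∫ V(x)·|φ|² dx / ∫|φ|² dx.
Every integrand reduces to terms xʲ·e^(−2κx) on [0, ∞); use ∫₀^∞ xʲ·e^(−2κx) dx = j!/(2κ)^(j+1).
State is unnormalized: ∫|φ|² dx = 0.21596, and ∫φ*·V(x)·φ dx = 0.41341, so ⟨V⟩ = 0.41341 / 0.21596.
⟨V⟩ = 1.9143.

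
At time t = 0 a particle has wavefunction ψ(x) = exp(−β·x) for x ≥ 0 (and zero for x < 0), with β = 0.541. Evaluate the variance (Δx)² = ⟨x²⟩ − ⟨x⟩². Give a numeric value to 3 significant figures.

0.854

Compute ⟨x⟩ and ⟨x²⟩ separately, then (Δx)² = ⟨x²⟩ − ⟨x⟩².
Every integrand reduces to terms xʲ·e^(−2βx) on [0, ∞); use ∫₀^∞ xʲ·e^(−2βx) dx = j!/(2β)^(j+1).
Normalization: ∫|ψ|² dx = 0.92421.
⟨x⟩ = 0.92421 and ⟨x²⟩ = 1.7083.
(Δx)² = 1.7083 − (0.92421)² = 0.85417.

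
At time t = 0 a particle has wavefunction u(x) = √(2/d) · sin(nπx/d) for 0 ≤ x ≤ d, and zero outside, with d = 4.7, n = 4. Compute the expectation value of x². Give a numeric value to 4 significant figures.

7.293

⟨x²⟩ = ∫ x²·|u|² dx (integrals over the domain).
With sin²θ = (1 − cos2θ)/2 on 0 ≤ x ≤ d: ∫sin²(nπx/d) dx = d/2, ∫x·sin²(nπx/d) dx = d²/4, ∫x²·sin²(nπx/d) dx = d³·(1/6 − 1/(4n²π²)); higher powers xᵏ the same way, integrating xᵏ·cos(2nπx/d) by parts.
⟨x²⟩ = 7.2934.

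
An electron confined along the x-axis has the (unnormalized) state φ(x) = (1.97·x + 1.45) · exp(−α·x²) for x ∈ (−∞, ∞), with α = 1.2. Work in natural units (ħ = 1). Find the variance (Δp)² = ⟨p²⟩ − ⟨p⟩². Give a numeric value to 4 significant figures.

1.867

Compute ⟨p⟩ and ⟨p²⟩ separately; (Δp)² = ⟨p²⟩ − ⟨p⟩².
Expand each integrand as polynomial × e^(−2αx²) and use ∫x^(2j)·e^(−2αx²) dx = (2j−1)!!/(4α)^j · √(π/(2α)), odd powers → 0; here √(π/(2α)) = 1.1441. Differentiate with the product rule, d/dx e^(−αx²) = −2αx·e^(−αx²).
Normalization: ∫|φ|² dx = 3.3305.
⟨p⟩ = 0.0000 and ⟨p²⟩ = 1.8666.
(Δp)² = 1.8666 − (0.0000)² = 1.8666.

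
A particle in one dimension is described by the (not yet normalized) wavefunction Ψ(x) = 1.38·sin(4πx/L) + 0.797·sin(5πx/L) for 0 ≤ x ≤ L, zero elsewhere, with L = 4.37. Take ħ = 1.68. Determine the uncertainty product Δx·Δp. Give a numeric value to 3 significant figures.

5.06

Δx = √(⟨x²⟩−⟨x⟩²), Δp = √(⟨p²⟩−⟨p⟩²).
On 0 ≤ x ≤ L (j ≠ l): ∫sin²(jπx/L) dx = L/2, ∫sin(jπx/L)·sin(lπx/L) dx = 0; diagonal moments ∫x·sin²(jπx/L) dx = L²/4, ∫x²·sin²(jπx/L) dx = L³·(1/6 − 1/(4j²π²)); cross terms ∫x·sin(jπx/L)·sin(lπx/L) dx = 0 for j + l even and −4jlL²/(π²(j² − l²)²) for j + l odd, ∫x²·sin(jπx/L)·sin(lπx/L) dx = (−1)^(j+l)·4jlL³/(π²(j² − l²)²); higher powers the same way via product-to-sum and parts. d²/dx² sin(jπx/L) = −(jπ/L)²·sin(jπx/L); on 0 ≤ x ≤ L, ∫sin²(jπx/L) dx = L/2 and ∫sin(jπx/L)·sin(lπx/L) dx = 0 for j ≠ l, so only diagonal terms survive in ∫|Ψ|² and ∫Ψ·Ψ″; ∫Ψ·Ψ′ dx = [Ψ²/2] between the walls = 0.
Normalization: ∫|Ψ|² dx = 5.5490.
⟨x⟩ = 1.4274, ⟨x²⟩ = 3.0001 ⇒ Δx = 0.98107.
⟨p⟩ = 0.0000, ⟨p²⟩ = 26.622 ⇒ Δp = 5.1597.
Δx·Δp = 5.0620.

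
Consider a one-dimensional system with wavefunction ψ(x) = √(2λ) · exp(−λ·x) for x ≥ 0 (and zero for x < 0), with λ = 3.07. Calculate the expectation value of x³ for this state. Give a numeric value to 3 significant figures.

0.0259

⟨x³⟩ = ∫ x³·|ψ|² dx (integrals over the domain).
Every integrand reduces to terms xʲ·e^(−2λx) on [0, ∞); use ∫₀^∞ xʲ·e^(−2λx) dx = j!/(2λ)^(j+1).
⟨x³⟩ = 0.025921.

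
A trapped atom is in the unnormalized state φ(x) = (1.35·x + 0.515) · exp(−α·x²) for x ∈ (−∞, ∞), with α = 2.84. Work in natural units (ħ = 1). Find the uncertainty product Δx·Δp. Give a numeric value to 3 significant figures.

Δx = √(⟨x²⟩−⟨x⟩²), Δp = √(⟨p²⟩−⟨p⟩²).
Expand each integrand as polynomial × e^(−2αx²) and use ∫x^(2j)·e^(−2αx²) dx = (2j−1)!!/(4α)^j · √(π/(2α)), odd powers → 0; here √(π/(2α)) = 0.74371. Differentiate with the product rule, d/dx e^(−αx²) = −2αx·e^(−αx²).
Normalization: ∫|φ|² dx = 0.31656.
⟨x⟩ = 0.28756, ⟨x²⟩ = 0.15438 ⇒ Δx = 0.26775.
⟨p⟩ = 0.0000, ⟨p²⟩ = 4.9808 ⇒ Δp = 2.2318.
Δx·Δp = 0.59756.

0.598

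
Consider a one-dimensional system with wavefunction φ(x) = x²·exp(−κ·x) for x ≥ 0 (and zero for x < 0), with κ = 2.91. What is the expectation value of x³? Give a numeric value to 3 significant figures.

1.07

⟨x³⟩ = ∫ x³·|φ|² dx / ∫|φ|² dx (integrals over the domain).
Every integrand reduces to terms xʲ·e^(−2κx) on [0, ∞); use ∫₀^∞ xʲ·e^(−2κx) dx = j!/(2κ)^(j+1).
State is unnormalized: ∫|φ|² dx = 0.0035942, and ∫φ*·x³·φ dx = 0.0038287, so ⟨x³⟩ = 0.0038287 / 0.0035942.
⟨x³⟩ = 1.0652.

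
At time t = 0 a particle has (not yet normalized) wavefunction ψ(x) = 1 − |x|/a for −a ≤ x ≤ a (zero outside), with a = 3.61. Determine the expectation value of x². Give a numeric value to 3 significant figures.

1.30

⟨x²⟩ = ∫ x²·|ψ|² dx / ∫|ψ|² dx (integrals over the domain).
ψ is even, so ∫ over [−a, a] = 2∫₀ᵃ with ψ = 1 − x/a there: ∫₀ᵃ (1 − x/a)² dx = a/3, ∫₀ᵃ x²(1 − x/a)² dx = a³/30, ∫₀ᵃ x⁴(1 − x/a)² dx = a⁵/105.
State is unnormalized: ∫|ψ|² dx = 2.4067, and ∫ψ*·x²·ψ dx = 3.1364, so ⟨x²⟩ = 3.1364 / 2.4067.
⟨x²⟩ = 1.3032.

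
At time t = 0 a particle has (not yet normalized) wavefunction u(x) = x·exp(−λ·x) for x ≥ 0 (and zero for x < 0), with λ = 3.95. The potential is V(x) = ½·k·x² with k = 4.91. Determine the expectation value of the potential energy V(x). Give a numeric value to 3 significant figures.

0.472

⟨V⟩ = ∫ V(x)·|u|² dx / ∫|u|² dx.
Every integrand reduces to terms xʲ·e^(−2λx) on [0, ∞); use ∫₀^∞ xʲ·e^(−2λx) dx = j!/(2λ)^(j+1).
State is unnormalized: ∫|u|² dx = 0.0040565, and ∫u*·V(x)·u dx = 0.0019148, so ⟨V⟩ = 0.0019148 / 0.0040565.
⟨V⟩ = 0.47204.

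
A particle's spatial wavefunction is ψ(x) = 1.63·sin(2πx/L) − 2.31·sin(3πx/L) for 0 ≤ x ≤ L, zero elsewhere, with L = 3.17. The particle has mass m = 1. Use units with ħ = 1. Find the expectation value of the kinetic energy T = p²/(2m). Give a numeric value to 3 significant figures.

3.60

T = −(ħ²/2m) d²/dx², so ⟨T⟩ = −(ħ²/2m) ∫ ψ*·ψ'' dx / ∫|ψ|² dx; with m = 1.
d²/dx² sin(jπx/L) = −(jπ/L)²·sin(jπx/L); on 0 ≤ x ≤ L, ∫sin²(jπx/L) dx = L/2 and ∫sin(jπx/L)·sin(lπx/L) dx = 0 for j ≠ l, so only diagonal terms survive in ∫|ψ|² and ∫ψ·ψ″; ∫ψ·ψ′ dx = [ψ²/2] between the walls = 0.
State is unnormalized: ∫|ψ|² dx = 12.669, and ∫ψ*·(−ħ²/2m · ψ'') dx = 45.653, so ⟨T⟩ = 45.653 / 12.669.
⟨T⟩ = 3.6035.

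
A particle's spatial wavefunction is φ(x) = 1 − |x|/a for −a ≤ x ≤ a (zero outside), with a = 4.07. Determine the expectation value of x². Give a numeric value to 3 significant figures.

⟨x²⟩ = ∫ x²·|φ|² dx / ∫|φ|² dx (integrals over the domain).
φ is even, so ∫ over [−a, a] = 2∫₀ᵃ with φ = 1 − x/a there: ∫₀ᵃ (1 − x/a)² dx = a/3, ∫₀ᵃ x²(1 − x/a)² dx = a³/30, ∫₀ᵃ x⁴(1 − x/a)² dx = a⁵/105.
State is unnormalized: ∫|φ|² dx = 2.7133, and ∫φ*·x²·φ dx = 4.4946, so ⟨x²⟩ = 4.4946 / 2.7133.
⟨x²⟩ = 1.6565.

1.66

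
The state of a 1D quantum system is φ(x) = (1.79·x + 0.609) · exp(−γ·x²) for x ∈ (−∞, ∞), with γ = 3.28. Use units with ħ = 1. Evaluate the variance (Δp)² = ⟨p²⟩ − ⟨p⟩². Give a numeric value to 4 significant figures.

5.885

Compute ⟨p⟩ and ⟨p²⟩ separately; (Δp)² = ⟨p²⟩ − ⟨p⟩².
Expand each integrand as polynomial × e^(−2γx²) and use ∫x^(2j)·e^(−2γx²) dx = (2j−1)!!/(4γ)^j · √(π/(2γ)), odd powers → 0; here √(π/(2γ)) = 0.69203. Differentiate with the product rule, d/dx e^(−γx²) = −2γx·e^(−γx²).
Normalization: ∫|φ|² dx = 0.42566.
⟨p⟩ = 0.0000 and ⟨p²⟩ = 5.8846.
(Δp)² = 5.8846 − (0.0000)² = 5.8846.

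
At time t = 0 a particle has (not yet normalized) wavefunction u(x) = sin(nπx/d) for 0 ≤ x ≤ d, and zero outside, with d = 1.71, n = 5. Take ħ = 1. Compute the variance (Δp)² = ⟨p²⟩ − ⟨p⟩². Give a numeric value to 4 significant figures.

84.38

Compute ⟨p⟩ and ⟨p²⟩ separately; (Δp)² = ⟨p²⟩ − ⟨p⟩².
d/dx sin(nπx/d) = (nπ/d)·cos(nπx/d) and d²/dx² sin(nπx/d) = −(nπ/d)²·sin(nπx/d); on 0 ≤ x ≤ d, ∫sin²(nπx/d) dx = d/2 and ∫sin(nπx/d)·cos(nπx/d) dx = 0.
Normalization: ∫|u|² dx = 0.85500.
⟨p⟩ = 0.0000 and ⟨p²⟩ = 84.382.
(Δp)² = 84.382 − (0.0000)² = 84.382.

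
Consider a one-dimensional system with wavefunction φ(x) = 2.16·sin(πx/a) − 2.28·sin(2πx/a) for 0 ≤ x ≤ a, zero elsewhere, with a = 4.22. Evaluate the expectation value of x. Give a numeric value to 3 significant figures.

2.87

⟨x⟩ = ∫ x·|φ|² dx / ∫|φ|² dx (integrals over the domain).
On 0 ≤ x ≤ a (j ≠ l): ∫sin²(jπx/a) dx = a/2, ∫sin(jπx/a)·sin(lπx/a) dx = 0; diagonal moments ∫x·sin²(jπx/a) dx = a²/4, ∫x²·sin²(jπx/a) dx = a³·(1/6 − 1/(4j²π²)); cross terms ∫x·sin(jπx/a)·sin(lπx/a) dx = 0 for j + l even and −4jla²/(π²(j² − l²)²) for j + l odd, ∫x²·sin(jπx/a)·sin(lπx/a) dx = (−1)^(j+l)·4jla³/(π²(j² − l²)²); higher powers the same way via product-to-sum and parts.
State is unnormalized: ∫|φ|² dx = 20.813, and ∫φ*·x·φ dx = 59.713, so ⟨x⟩ = 59.713 / 20.813.
⟨x⟩ = 2.8690.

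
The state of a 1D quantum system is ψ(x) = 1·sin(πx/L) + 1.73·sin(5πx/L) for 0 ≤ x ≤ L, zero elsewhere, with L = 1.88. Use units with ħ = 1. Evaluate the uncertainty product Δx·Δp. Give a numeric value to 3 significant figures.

Δx = √(⟨x²⟩−⟨x⟩²), Δp = √(⟨p²⟩−⟨p⟩²).
On 0 ≤ x ≤ L (j ≠ l): ∫sin²(jπx/L) dx = L/2, ∫sin(jπx/L)·sin(lπx/L) dx = 0; diagonal moments ∫x·sin²(jπx/L) dx = L²/4, ∫x²·sin²(jπx/L) dx = L³·(1/6 − 1/(4j²π²)); cross terms ∫x·sin(jπx/L)·sin(lπx/L) dx = 0 for j + l even and −4jlL²/(π²(j² − l²)²) for j + l odd, ∫x²·sin(jπx/L)·sin(lπx/L) dx = (−1)^(j+l)·4jlL³/(π²(j² − l²)²); higher powers the same way via product-to-sum and parts. d²/dx² sin(jπx/L) = −(jπ/L)²·sin(jπx/L); on 0 ≤ x ≤ L, ∫sin²(jπx/L) dx = L/2 and ∫sin(jπx/L)·sin(lπx/L) dx = 0 for j ≠ l, so only diagonal terms survive in ∫|ψ|² and ∫ψ·ψ″; ∫ψ·ψ′ dx = [ψ²/2] between the walls = 0.
Normalization: ∫|ψ|² dx = 3.7533.
⟨x⟩ = 0.94000, ⟨x²⟩ = 1.1495 ⇒ Δx = 0.51563.
⟨p⟩ = 0.0000, ⟨p²⟩ = 53.027 ⇒ Δp = 7.2819.
Δx·Δp = 3.7548.

3.75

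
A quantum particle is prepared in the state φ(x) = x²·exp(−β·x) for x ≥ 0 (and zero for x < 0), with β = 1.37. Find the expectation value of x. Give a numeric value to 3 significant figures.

1.82

⟨x⟩ = ∫ x·|φ|² dx / ∫|φ|² dx (integrals over the domain).
Every integrand reduces to terms xʲ·e^(−2βx) on [0, ∞); use ∫₀^∞ xʲ·e^(−2βx) dx = j!/(2β)^(j+1).
State is unnormalized: ∫|φ|² dx = 0.15540, and ∫φ*·x·φ dx = 0.28358, so ⟨x⟩ = 0.28358 / 0.15540.
⟨x⟩ = 1.8248.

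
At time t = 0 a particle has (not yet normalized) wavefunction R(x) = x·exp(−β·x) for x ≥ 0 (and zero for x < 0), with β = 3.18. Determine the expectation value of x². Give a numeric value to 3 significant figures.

0.297

⟨x²⟩ = ∫ x²·|R|² dx / ∫|R|² dx (integrals over the domain).
Every integrand reduces to terms xʲ·e^(−2βx) on [0, ∞); use ∫₀^∞ xʲ·e^(−2βx) dx = j!/(2β)^(j+1).
State is unnormalized: ∫|R|² dx = 0.0077743, and ∫R*·x²·R dx = 0.0023064, so ⟨x²⟩ = 0.0023064 / 0.0077743.
⟨x²⟩ = 0.29667.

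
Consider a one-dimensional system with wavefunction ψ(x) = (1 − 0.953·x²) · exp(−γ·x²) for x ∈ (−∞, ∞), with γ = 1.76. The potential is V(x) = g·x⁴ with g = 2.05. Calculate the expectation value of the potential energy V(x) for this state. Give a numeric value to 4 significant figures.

⟨V⟩ = ∫ V(x)·|ψ|² dx / ∫|ψ|² dx.
Expand each integrand as polynomial × e^(−2γx²) and use ∫x^(2j)·e^(−2γx²) dx = (2j−1)!!/(4γ)^j · √(π/(2γ)), odd powers → 0; here √(π/(2γ)) = 0.94472.
State is unnormalized: ∫|ψ|² dx = 0.74088, and ∫ψ*·V(x)·ψ dx = 0.033724, so ⟨V⟩ = 0.033724 / 0.74088.
⟨V⟩ = 0.045518.

0.04552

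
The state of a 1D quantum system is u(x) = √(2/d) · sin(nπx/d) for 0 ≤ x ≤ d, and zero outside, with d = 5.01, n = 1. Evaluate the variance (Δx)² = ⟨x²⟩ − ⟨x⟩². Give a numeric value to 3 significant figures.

Compute ⟨x⟩ and ⟨x²⟩ separately, then (Δx)² = ⟨x²⟩ − ⟨x⟩².
With sin²θ = (1 − cos2θ)/2 on 0 ≤ x ≤ d: ∫sin²(nπx/d) dx = d/2, ∫x·sin²(nπx/d) dx = d²/4, ∫x²·sin²(nπx/d) dx = d³·(1/6 − 1/(4n²π²)); higher powers xᵏ the same way, integrating xᵏ·cos(2nπx/d) by parts.
⟨x⟩ = 2.5050 and ⟨x²⟩ = 7.0951.
(Δx)² = 7.0951 − (2.5050)² = 0.82009.

0.820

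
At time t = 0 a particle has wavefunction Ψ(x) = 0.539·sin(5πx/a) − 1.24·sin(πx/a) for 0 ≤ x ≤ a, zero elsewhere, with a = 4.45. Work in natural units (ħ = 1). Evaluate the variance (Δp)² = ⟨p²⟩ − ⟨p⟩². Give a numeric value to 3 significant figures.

Compute ⟨p⟩ and ⟨p²⟩ separately; (Δp)² = ⟨p²⟩ − ⟨p⟩².
d²/dx² sin(jπx/a) = −(jπ/a)²·sin(jπx/a); on 0 ≤ x ≤ a, ∫sin²(jπx/a) dx = a/2 and ∫sin(jπx/a)·sin(lπx/a) dx = 0 for j ≠ l, so only diagonal terms survive in ∫|Ψ|² and ∫Ψ·Ψ″; ∫Ψ·Ψ′ dx = [Ψ²/2] between the walls = 0.
Normalization: ∫|Ψ|² dx = 4.0676.
⟨p⟩ = 0.0000 and ⟨p²⟩ = 2.3993.
(Δp)² = 2.3993 − (0.0000)² = 2.3993.

2.40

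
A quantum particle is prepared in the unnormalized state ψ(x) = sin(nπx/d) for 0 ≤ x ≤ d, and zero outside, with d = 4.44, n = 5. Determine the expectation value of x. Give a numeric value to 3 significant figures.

2.22

⟨x⟩ = ∫ x·|ψ|² dx / ∫|ψ|² dx (integrals over the domain).
With sin²θ = (1 − cos2θ)/2 on 0 ≤ x ≤ d: ∫sin²(nπx/d) dx = d/2, ∫x·sin²(nπx/d) dx = d²/4, ∫x²·sin²(nπx/d) dx = d³·(1/6 − 1/(4n²π²)); higher powers xᵏ the same way, integrating xᵏ·cos(2nπx/d) by parts.
State is unnormalized: ∫|ψ|² dx = 2.2200, and ∫ψ*·x·ψ dx = 4.9284, so ⟨x⟩ = 4.9284 / 2.2200.
⟨x⟩ = 2.2200.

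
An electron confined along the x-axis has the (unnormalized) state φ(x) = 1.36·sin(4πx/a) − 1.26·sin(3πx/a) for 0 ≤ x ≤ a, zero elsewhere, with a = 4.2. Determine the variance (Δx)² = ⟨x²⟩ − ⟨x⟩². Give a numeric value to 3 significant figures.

0.703

Compute ⟨x⟩ and ⟨x²⟩ separately, then (Δx)² = ⟨x²⟩ − ⟨x⟩².
On 0 ≤ x ≤ a (j ≠ l): ∫sin²(jπx/a) dx = a/2, ∫sin(jπx/a)·sin(lπx/a) dx = 0; diagonal moments ∫x·sin²(jπx/a) dx = a²/4, ∫x²·sin²(jπx/a) dx = a³·(1/6 − 1/(4j²π²)); cross terms ∫x·sin(jπx/a)·sin(lπx/a) dx = 0 for j + l even and −4jla²/(π²(j² − l²)²) for j + l odd, ∫x²·sin(jπx/a)·sin(lπx/a) dx = (−1)^(j+l)·4jla³/(π²(j² − l²)²); higher powers the same way via product-to-sum and parts.
Normalization: ∫|φ|² dx = 7.2181.
⟨x⟩ = 2.9313 and ⟨x²⟩ = 9.2956.
(Δx)² = 9.2956 − (2.9313)² = 0.70302.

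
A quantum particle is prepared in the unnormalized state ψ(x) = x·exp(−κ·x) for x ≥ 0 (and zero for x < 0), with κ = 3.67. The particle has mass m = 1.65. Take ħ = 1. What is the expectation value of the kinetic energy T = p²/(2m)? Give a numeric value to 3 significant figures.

T = −(ħ²/2m) d²/dx², so ⟨T⟩ = −(ħ²/2m) ∫ ψ*·ψ'' dx / ∫|ψ|² dx; with m = 1.65.
Differentiate x·exp(−κ·x) with the product rule; every integrand then reduces to terms xʲ·e^(−2κx) on [0, ∞), with ∫₀^∞ xʲ·e^(−2κx) dx = j!/(2κ)^(j+1).
State is unnormalized: ∫|ψ|² dx = 0.0050576, and ∫ψ*·(−ħ²/2m · ψ'') dx = 0.020642, so ⟨T⟩ = 0.020642 / 0.0050576.
⟨T⟩ = 4.0815.

4.08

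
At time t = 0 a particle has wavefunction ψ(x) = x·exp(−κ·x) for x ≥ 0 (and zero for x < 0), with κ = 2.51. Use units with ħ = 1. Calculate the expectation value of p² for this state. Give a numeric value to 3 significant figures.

p² ψ = −ħ² d²ψ/dx²; ⟨p²⟩ = −ħ² ∫ ψ*·ψ'' dx / ∫|ψ|² dx.
Differentiate x·exp(−κ·x) with the product rule; every integrand then reduces to terms xʲ·e^(−2κx) on [0, ∞), with ∫₀^∞ xʲ·e^(−2κx) dx = j!/(2κ)^(j+1).
State is unnormalized: ∫|ψ|² dx = 0.015810, and ∫ψ*·(−ħ² ψ'') dx = 0.099602, so ⟨p²⟩ = 0.099602 / 0.015810.
⟨p²⟩ = 6.3001.

6.30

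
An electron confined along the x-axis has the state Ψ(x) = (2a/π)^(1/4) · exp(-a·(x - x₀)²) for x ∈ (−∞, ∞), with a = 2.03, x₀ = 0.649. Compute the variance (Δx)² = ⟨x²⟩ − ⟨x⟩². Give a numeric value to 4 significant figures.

Compute ⟨x⟩ and ⟨x²⟩ separately, then (Δx)² = ⟨x²⟩ − ⟨x⟩².
Gaussian moments (u = x − x₀): ∫u^(2j)·e^(−2au²) du = (2j−1)!!/(4a)^j · √(π/(2a)), odd powers integrate to 0; here √(π/(2a)) = 0.87965.
⟨x⟩ = 0.64900 and ⟨x²⟩ = 0.54435.
(Δx)² = 0.54435 − (0.64900)² = 0.12315.

0.1232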